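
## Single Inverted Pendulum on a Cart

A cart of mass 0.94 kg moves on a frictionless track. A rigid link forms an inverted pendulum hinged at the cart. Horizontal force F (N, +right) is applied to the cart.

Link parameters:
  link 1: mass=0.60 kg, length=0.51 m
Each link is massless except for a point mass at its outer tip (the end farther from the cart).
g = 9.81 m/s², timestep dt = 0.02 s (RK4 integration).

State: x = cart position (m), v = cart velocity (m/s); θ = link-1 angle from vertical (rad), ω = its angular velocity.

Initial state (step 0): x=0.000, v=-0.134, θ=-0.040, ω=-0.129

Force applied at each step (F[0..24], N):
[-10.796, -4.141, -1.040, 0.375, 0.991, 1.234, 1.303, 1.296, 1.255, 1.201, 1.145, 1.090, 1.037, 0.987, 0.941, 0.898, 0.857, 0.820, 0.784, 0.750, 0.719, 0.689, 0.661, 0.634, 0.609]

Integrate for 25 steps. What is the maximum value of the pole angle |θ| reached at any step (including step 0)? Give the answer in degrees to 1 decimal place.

apply F[0]=-10.796 → step 1: x=-0.005, v=-0.358, θ=-0.038, ω=0.295
apply F[1]=-4.141 → step 2: x=-0.013, v=-0.442, θ=-0.031, ω=0.446
apply F[2]=-1.040 → step 3: x=-0.022, v=-0.461, θ=-0.022, ω=0.473
apply F[3]=+0.375 → step 4: x=-0.031, v=-0.451, θ=-0.013, ω=0.447
apply F[4]=+0.991 → step 5: x=-0.040, v=-0.429, θ=-0.004, ω=0.400
apply F[5]=+1.234 → step 6: x=-0.048, v=-0.403, θ=0.003, ω=0.348
apply F[6]=+1.303 → step 7: x=-0.056, v=-0.376, θ=0.010, ω=0.298
apply F[7]=+1.296 → step 8: x=-0.063, v=-0.350, θ=0.015, ω=0.252
apply F[8]=+1.255 → step 9: x=-0.070, v=-0.325, θ=0.020, ω=0.211
apply F[9]=+1.201 → step 10: x=-0.076, v=-0.302, θ=0.024, ω=0.175
apply F[10]=+1.145 → step 11: x=-0.082, v=-0.281, θ=0.027, ω=0.143
apply F[11]=+1.090 → step 12: x=-0.088, v=-0.262, θ=0.030, ω=0.115
apply F[12]=+1.037 → step 13: x=-0.093, v=-0.243, θ=0.032, ω=0.091
apply F[13]=+0.987 → step 14: x=-0.097, v=-0.226, θ=0.033, ω=0.071
apply F[14]=+0.941 → step 15: x=-0.102, v=-0.211, θ=0.034, ω=0.053
apply F[15]=+0.898 → step 16: x=-0.106, v=-0.196, θ=0.035, ω=0.037
apply F[16]=+0.857 → step 17: x=-0.109, v=-0.182, θ=0.036, ω=0.024
apply F[17]=+0.820 → step 18: x=-0.113, v=-0.169, θ=0.036, ω=0.013
apply F[18]=+0.784 → step 19: x=-0.116, v=-0.157, θ=0.037, ω=0.003
apply F[19]=+0.750 → step 20: x=-0.119, v=-0.146, θ=0.036, ω=-0.005
apply F[20]=+0.719 → step 21: x=-0.122, v=-0.135, θ=0.036, ω=-0.012
apply F[21]=+0.689 → step 22: x=-0.125, v=-0.125, θ=0.036, ω=-0.018
apply F[22]=+0.661 → step 23: x=-0.127, v=-0.115, θ=0.036, ω=-0.023
apply F[23]=+0.634 → step 24: x=-0.129, v=-0.106, θ=0.035, ω=-0.027
apply F[24]=+0.609 → step 25: x=-0.131, v=-0.098, θ=0.035, ω=-0.031
Max |angle| over trajectory = 0.040 rad = 2.3°.

Answer: 2.3°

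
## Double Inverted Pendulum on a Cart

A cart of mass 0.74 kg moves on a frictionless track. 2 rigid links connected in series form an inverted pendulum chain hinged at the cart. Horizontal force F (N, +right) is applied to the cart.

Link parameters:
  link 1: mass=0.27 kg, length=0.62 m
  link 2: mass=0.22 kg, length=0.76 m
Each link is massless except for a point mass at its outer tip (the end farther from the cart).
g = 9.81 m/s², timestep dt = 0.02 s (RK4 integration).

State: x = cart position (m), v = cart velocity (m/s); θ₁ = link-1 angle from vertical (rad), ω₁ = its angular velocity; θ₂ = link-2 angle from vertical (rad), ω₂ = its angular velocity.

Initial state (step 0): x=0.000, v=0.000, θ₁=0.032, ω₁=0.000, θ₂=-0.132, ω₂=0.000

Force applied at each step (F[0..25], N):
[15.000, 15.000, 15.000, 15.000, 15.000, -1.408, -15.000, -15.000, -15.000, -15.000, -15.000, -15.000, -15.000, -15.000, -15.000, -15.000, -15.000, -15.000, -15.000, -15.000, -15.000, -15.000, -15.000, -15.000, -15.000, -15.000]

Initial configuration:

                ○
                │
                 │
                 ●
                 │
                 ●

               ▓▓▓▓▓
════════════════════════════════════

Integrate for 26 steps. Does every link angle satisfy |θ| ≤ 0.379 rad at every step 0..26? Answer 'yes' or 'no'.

apply F[0]=+15.000 → step 1: x=0.004, v=0.401, θ₁=0.026, ω₁=-0.595, θ₂=-0.133, ω₂=-0.078
apply F[1]=+15.000 → step 2: x=0.016, v=0.804, θ₁=0.008, ω₁=-1.202, θ₂=-0.135, ω₂=-0.147
apply F[2]=+15.000 → step 3: x=0.036, v=1.210, θ₁=-0.022, ω₁=-1.831, θ₂=-0.139, ω₂=-0.197
apply F[3]=+15.000 → step 4: x=0.065, v=1.619, θ₁=-0.065, ω₁=-2.488, θ₂=-0.143, ω₂=-0.226
apply F[4]=+15.000 → step 5: x=0.101, v=2.028, θ₁=-0.122, ω₁=-3.169, θ₂=-0.147, ω₂=-0.234
apply F[5]=-1.408 → step 6: x=0.141, v=1.997, θ₁=-0.185, ω₁=-3.169, θ₂=-0.152, ω₂=-0.233
apply F[6]=-15.000 → step 7: x=0.177, v=1.616, θ₁=-0.243, ω₁=-2.649, θ₂=-0.157, ω₂=-0.208
apply F[7]=-15.000 → step 8: x=0.206, v=1.247, θ₁=-0.292, ω₁=-2.191, θ₂=-0.160, ω₂=-0.152
apply F[8]=-15.000 → step 9: x=0.227, v=0.891, θ₁=-0.331, ω₁=-1.789, θ₂=-0.162, ω₂=-0.065
apply F[9]=-15.000 → step 10: x=0.242, v=0.545, θ₁=-0.363, ω₁=-1.434, θ₂=-0.163, ω₂=0.050
apply F[10]=-15.000 → step 11: x=0.249, v=0.207, θ₁=-0.389, ω₁=-1.119, θ₂=-0.160, ω₂=0.191
apply F[11]=-15.000 → step 12: x=0.250, v=-0.125, θ₁=-0.408, ω₁=-0.835, θ₂=-0.155, ω₂=0.353
apply F[12]=-15.000 → step 13: x=0.244, v=-0.453, θ₁=-0.422, ω₁=-0.574, θ₂=-0.146, ω₂=0.534
apply F[13]=-15.000 → step 14: x=0.232, v=-0.779, θ₁=-0.431, ω₁=-0.329, θ₂=-0.133, ω₂=0.730
apply F[14]=-15.000 → step 15: x=0.213, v=-1.104, θ₁=-0.436, ω₁=-0.093, θ₂=-0.117, ω₂=0.939
apply F[15]=-15.000 → step 16: x=0.188, v=-1.430, θ₁=-0.435, ω₁=0.140, θ₂=-0.096, ω₂=1.158
apply F[16]=-15.000 → step 17: x=0.156, v=-1.759, θ₁=-0.430, ω₁=0.376, θ₂=-0.070, ω₂=1.385
apply F[17]=-15.000 → step 18: x=0.117, v=-2.090, θ₁=-0.420, ω₁=0.623, θ₂=-0.040, ω₂=1.618
apply F[18]=-15.000 → step 19: x=0.072, v=-2.427, θ₁=-0.405, ω₁=0.886, θ₂=-0.006, ω₂=1.852
apply F[19]=-15.000 → step 20: x=0.020, v=-2.770, θ₁=-0.384, ω₁=1.175, θ₂=0.034, ω₂=2.084
apply F[20]=-15.000 → step 21: x=-0.039, v=-3.121, θ₁=-0.358, ω₁=1.498, θ₂=0.078, ω₂=2.308
apply F[21]=-15.000 → step 22: x=-0.105, v=-3.481, θ₁=-0.324, ω₁=1.862, θ₂=0.126, ω₂=2.516
apply F[22]=-15.000 → step 23: x=-0.178, v=-3.852, θ₁=-0.283, ω₁=2.280, θ₂=0.178, ω₂=2.701
apply F[23]=-15.000 → step 24: x=-0.259, v=-4.234, θ₁=-0.233, ω₁=2.759, θ₂=0.234, ω₂=2.849
apply F[24]=-15.000 → step 25: x=-0.347, v=-4.627, θ₁=-0.172, ω₁=3.310, θ₂=0.292, ω₂=2.947
apply F[25]=-15.000 → step 26: x=-0.444, v=-5.029, θ₁=-0.100, ω₁=3.938, θ₂=0.351, ω₂=2.977
Max |angle| over trajectory = 0.436 rad; bound = 0.379 → exceeded.

Answer: no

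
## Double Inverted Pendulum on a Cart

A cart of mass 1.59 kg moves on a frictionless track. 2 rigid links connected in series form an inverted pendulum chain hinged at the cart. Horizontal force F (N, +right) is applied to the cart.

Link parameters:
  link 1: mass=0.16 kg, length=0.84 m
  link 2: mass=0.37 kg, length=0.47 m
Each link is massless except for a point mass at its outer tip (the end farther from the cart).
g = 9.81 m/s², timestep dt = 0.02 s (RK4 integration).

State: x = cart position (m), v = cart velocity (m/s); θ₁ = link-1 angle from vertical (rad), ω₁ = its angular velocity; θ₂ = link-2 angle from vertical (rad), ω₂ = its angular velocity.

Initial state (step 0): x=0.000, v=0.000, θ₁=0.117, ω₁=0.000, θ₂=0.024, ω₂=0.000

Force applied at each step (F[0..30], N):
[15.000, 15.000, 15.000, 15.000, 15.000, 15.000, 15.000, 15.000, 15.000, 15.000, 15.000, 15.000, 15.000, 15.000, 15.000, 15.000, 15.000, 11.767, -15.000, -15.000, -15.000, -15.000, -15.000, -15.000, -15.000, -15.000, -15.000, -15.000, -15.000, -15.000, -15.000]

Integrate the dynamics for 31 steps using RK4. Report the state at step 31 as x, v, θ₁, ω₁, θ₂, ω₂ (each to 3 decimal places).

apply F[0]=+15.000 → step 1: x=0.002, v=0.180, θ₁=0.116, ω₁=-0.132, θ₂=0.023, ω₂=-0.138
apply F[1]=+15.000 → step 2: x=0.007, v=0.361, θ₁=0.112, ω₁=-0.266, θ₂=0.018, ω₂=-0.276
apply F[2]=+15.000 → step 3: x=0.016, v=0.542, θ₁=0.105, ω₁=-0.402, θ₂=0.012, ω₂=-0.413
apply F[3]=+15.000 → step 4: x=0.029, v=0.724, θ₁=0.096, ω₁=-0.542, θ₂=0.002, ω₂=-0.547
apply F[4]=+15.000 → step 5: x=0.045, v=0.907, θ₁=0.083, ω₁=-0.687, θ₂=-0.010, ω₂=-0.678
apply F[5]=+15.000 → step 6: x=0.065, v=1.091, θ₁=0.068, ω₁=-0.839, θ₂=-0.025, ω₂=-0.805
apply F[6]=+15.000 → step 7: x=0.089, v=1.276, θ₁=0.050, ω₁=-0.999, θ₂=-0.042, ω₂=-0.925
apply F[7]=+15.000 → step 8: x=0.116, v=1.462, θ₁=0.028, ω₁=-1.168, θ₂=-0.062, ω₂=-1.037
apply F[8]=+15.000 → step 9: x=0.147, v=1.650, θ₁=0.003, ω₁=-1.350, θ₂=-0.084, ω₂=-1.137
apply F[9]=+15.000 → step 10: x=0.182, v=1.839, θ₁=-0.026, ω₁=-1.545, θ₂=-0.107, ω₂=-1.225
apply F[10]=+15.000 → step 11: x=0.221, v=2.030, θ₁=-0.059, ω₁=-1.754, θ₂=-0.133, ω₂=-1.296
apply F[11]=+15.000 → step 12: x=0.263, v=2.221, θ₁=-0.096, ω₁=-1.980, θ₂=-0.159, ω₂=-1.349
apply F[12]=+15.000 → step 13: x=0.310, v=2.413, θ₁=-0.138, ω₁=-2.222, θ₂=-0.187, ω₂=-1.383
apply F[13]=+15.000 → step 14: x=0.360, v=2.605, θ₁=-0.185, ω₁=-2.479, θ₂=-0.214, ω₂=-1.399
apply F[14]=+15.000 → step 15: x=0.414, v=2.795, θ₁=-0.238, ω₁=-2.748, θ₂=-0.242, ω₂=-1.403
apply F[15]=+15.000 → step 16: x=0.472, v=2.983, θ₁=-0.295, ω₁=-3.024, θ₂=-0.270, ω₂=-1.404
apply F[16]=+15.000 → step 17: x=0.533, v=3.166, θ₁=-0.358, ω₁=-3.298, θ₂=-0.299, ω₂=-1.421
apply F[17]=+11.767 → step 18: x=0.598, v=3.303, θ₁=-0.427, ω₁=-3.520, θ₂=-0.327, ω₂=-1.466
apply F[18]=-15.000 → step 19: x=0.662, v=3.121, θ₁=-0.496, ω₁=-3.440, θ₂=-0.357, ω₂=-1.433
apply F[19]=-15.000 → step 20: x=0.723, v=2.940, θ₁=-0.564, ω₁=-3.392, θ₂=-0.385, ω₂=-1.378
apply F[20]=-15.000 → step 21: x=0.780, v=2.762, θ₁=-0.632, ω₁=-3.374, θ₂=-0.411, ω₂=-1.302
apply F[21]=-15.000 → step 22: x=0.833, v=2.584, θ₁=-0.700, ω₁=-3.384, θ₂=-0.437, ω₂=-1.209
apply F[22]=-15.000 → step 23: x=0.883, v=2.407, θ₁=-0.768, ω₁=-3.420, θ₂=-0.460, ω₂=-1.106
apply F[23]=-15.000 → step 24: x=0.930, v=2.230, θ₁=-0.837, ω₁=-3.477, θ₂=-0.481, ω₂=-1.000
apply F[24]=-15.000 → step 25: x=0.972, v=2.051, θ₁=-0.907, ω₁=-3.552, θ₂=-0.500, ω₂=-0.901
apply F[25]=-15.000 → step 26: x=1.012, v=1.870, θ₁=-0.979, ω₁=-3.642, θ₂=-0.517, ω₂=-0.816
apply F[26]=-15.000 → step 27: x=1.047, v=1.686, θ₁=-1.053, ω₁=-3.743, θ₂=-0.533, ω₂=-0.758
apply F[27]=-15.000 → step 28: x=1.079, v=1.499, θ₁=-1.129, ω₁=-3.853, θ₂=-0.548, ω₂=-0.733
apply F[28]=-15.000 → step 29: x=1.107, v=1.309, θ₁=-1.207, ω₁=-3.971, θ₂=-0.562, ω₂=-0.752
apply F[29]=-15.000 → step 30: x=1.131, v=1.115, θ₁=-1.287, ω₁=-4.095, θ₂=-0.578, ω₂=-0.822
apply F[30]=-15.000 → step 31: x=1.152, v=0.918, θ₁=-1.371, ω₁=-4.224, θ₂=-0.596, ω₂=-0.951

Answer: x=1.152, v=0.918, θ₁=-1.371, ω₁=-4.224, θ₂=-0.596, ω₂=-0.951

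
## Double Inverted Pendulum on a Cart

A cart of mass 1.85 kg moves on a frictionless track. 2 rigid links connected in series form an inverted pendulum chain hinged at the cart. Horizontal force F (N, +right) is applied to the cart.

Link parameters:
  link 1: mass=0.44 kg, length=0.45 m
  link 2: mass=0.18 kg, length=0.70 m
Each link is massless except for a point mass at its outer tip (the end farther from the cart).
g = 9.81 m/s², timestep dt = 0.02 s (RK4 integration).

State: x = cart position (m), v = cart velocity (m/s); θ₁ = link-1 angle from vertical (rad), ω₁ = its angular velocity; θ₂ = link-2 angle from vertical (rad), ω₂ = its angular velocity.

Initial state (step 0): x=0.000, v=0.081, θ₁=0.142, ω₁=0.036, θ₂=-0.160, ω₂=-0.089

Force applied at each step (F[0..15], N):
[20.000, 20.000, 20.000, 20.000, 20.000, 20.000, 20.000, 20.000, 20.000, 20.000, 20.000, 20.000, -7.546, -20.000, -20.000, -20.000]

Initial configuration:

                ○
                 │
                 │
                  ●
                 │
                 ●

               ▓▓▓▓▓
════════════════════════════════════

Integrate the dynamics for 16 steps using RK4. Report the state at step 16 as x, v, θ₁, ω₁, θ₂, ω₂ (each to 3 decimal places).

Answer: x=0.507, v=1.903, θ₁=-0.844, ω₁=-5.153, θ₂=-0.387, ω₂=-0.833

Derivation:
apply F[0]=+20.000 → step 1: x=0.004, v=0.287, θ₁=0.139, ω₁=-0.300, θ₂=-0.163, ω₂=-0.218
apply F[1]=+20.000 → step 2: x=0.011, v=0.494, θ₁=0.130, ω₁=-0.642, θ₂=-0.169, ω₂=-0.345
apply F[2]=+20.000 → step 3: x=0.023, v=0.701, θ₁=0.114, ω₁=-0.996, θ₂=-0.177, ω₂=-0.465
apply F[3]=+20.000 → step 4: x=0.040, v=0.911, θ₁=0.090, ω₁=-1.367, θ₂=-0.187, ω₂=-0.576
apply F[4]=+20.000 → step 5: x=0.060, v=1.123, θ₁=0.059, ω₁=-1.761, θ₂=-0.200, ω₂=-0.674
apply F[5]=+20.000 → step 6: x=0.084, v=1.337, θ₁=0.019, ω₁=-2.185, θ₂=-0.214, ω₂=-0.754
apply F[6]=+20.000 → step 7: x=0.113, v=1.553, θ₁=-0.029, ω₁=-2.642, θ₂=-0.230, ω₂=-0.814
apply F[7]=+20.000 → step 8: x=0.147, v=1.771, θ₁=-0.087, ω₁=-3.135, θ₂=-0.247, ω₂=-0.852
apply F[8]=+20.000 → step 9: x=0.184, v=1.990, θ₁=-0.154, ω₁=-3.663, θ₂=-0.264, ω₂=-0.869
apply F[9]=+20.000 → step 10: x=0.226, v=2.206, θ₁=-0.233, ω₁=-4.218, θ₂=-0.281, ω₂=-0.871
apply F[10]=+20.000 → step 11: x=0.272, v=2.417, θ₁=-0.323, ω₁=-4.789, θ₂=-0.299, ω₂=-0.871
apply F[11]=+20.000 → step 12: x=0.323, v=2.618, θ₁=-0.425, ω₁=-5.355, θ₂=-0.316, ω₂=-0.888
apply F[12]=-7.546 → step 13: x=0.374, v=2.529, θ₁=-0.532, ω₁=-5.373, θ₂=-0.334, ω₂=-0.903
apply F[13]=-20.000 → step 14: x=0.423, v=2.318, θ₁=-0.638, ω₁=-5.225, θ₂=-0.352, ω₂=-0.891
apply F[14]=-20.000 → step 15: x=0.467, v=2.109, θ₁=-0.742, ω₁=-5.154, θ₂=-0.370, ω₂=-0.866
apply F[15]=-20.000 → step 16: x=0.507, v=1.903, θ₁=-0.844, ω₁=-5.153, θ₂=-0.387, ω₂=-0.833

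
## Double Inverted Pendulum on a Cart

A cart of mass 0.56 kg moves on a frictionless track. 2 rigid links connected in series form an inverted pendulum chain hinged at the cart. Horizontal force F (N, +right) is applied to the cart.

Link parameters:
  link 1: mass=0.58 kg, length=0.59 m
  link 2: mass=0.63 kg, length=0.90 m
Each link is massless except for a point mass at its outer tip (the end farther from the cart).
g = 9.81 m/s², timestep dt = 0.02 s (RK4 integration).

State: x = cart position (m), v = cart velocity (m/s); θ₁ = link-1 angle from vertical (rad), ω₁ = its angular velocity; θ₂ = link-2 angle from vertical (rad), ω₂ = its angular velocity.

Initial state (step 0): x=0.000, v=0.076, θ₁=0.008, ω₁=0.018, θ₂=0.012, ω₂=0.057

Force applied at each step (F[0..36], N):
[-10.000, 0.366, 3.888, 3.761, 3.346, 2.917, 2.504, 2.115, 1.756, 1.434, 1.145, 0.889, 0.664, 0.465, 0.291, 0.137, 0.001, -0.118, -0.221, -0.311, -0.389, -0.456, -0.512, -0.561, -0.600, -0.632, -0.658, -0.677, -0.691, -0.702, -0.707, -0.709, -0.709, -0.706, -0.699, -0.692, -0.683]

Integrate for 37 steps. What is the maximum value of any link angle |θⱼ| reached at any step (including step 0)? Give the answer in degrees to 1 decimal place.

Answer: 2.9°

Derivation:
apply F[0]=-10.000 → step 1: x=-0.002, v=-0.285, θ₁=0.014, ω₁=0.633, θ₂=0.013, ω₂=0.058
apply F[1]=+0.366 → step 2: x=-0.008, v=-0.281, θ₁=0.027, ω₁=0.635, θ₂=0.014, ω₂=0.055
apply F[2]=+3.888 → step 3: x=-0.012, v=-0.156, θ₁=0.038, ω₁=0.441, θ₂=0.015, ω₂=0.047
apply F[3]=+3.761 → step 4: x=-0.014, v=-0.040, θ₁=0.045, ω₁=0.267, θ₂=0.016, ω₂=0.035
apply F[4]=+3.346 → step 5: x=-0.014, v=0.060, θ₁=0.049, ω₁=0.126, θ₂=0.017, ω₂=0.020
apply F[5]=+2.917 → step 6: x=-0.012, v=0.142, θ₁=0.050, ω₁=0.015, θ₂=0.017, ω₂=0.005
apply F[6]=+2.504 → step 7: x=-0.008, v=0.210, θ₁=0.050, ω₁=-0.071, θ₂=0.017, ω₂=-0.010
apply F[7]=+2.115 → step 8: x=-0.004, v=0.265, θ₁=0.048, ω₁=-0.136, θ₂=0.017, ω₂=-0.025
apply F[8]=+1.756 → step 9: x=0.002, v=0.308, θ₁=0.044, ω₁=-0.183, θ₂=0.016, ω₂=-0.038
apply F[9]=+1.434 → step 10: x=0.009, v=0.341, θ₁=0.040, ω₁=-0.215, θ₂=0.015, ω₂=-0.051
apply F[10]=+1.145 → step 11: x=0.016, v=0.366, θ₁=0.036, ω₁=-0.235, θ₂=0.014, ω₂=-0.062
apply F[11]=+0.889 → step 12: x=0.023, v=0.383, θ₁=0.031, ω₁=-0.247, θ₂=0.013, ω₂=-0.071
apply F[12]=+0.664 → step 13: x=0.031, v=0.395, θ₁=0.026, ω₁=-0.251, θ₂=0.011, ω₂=-0.078
apply F[13]=+0.465 → step 14: x=0.039, v=0.401, θ₁=0.021, ω₁=-0.249, θ₂=0.009, ω₂=-0.085
apply F[14]=+0.291 → step 15: x=0.047, v=0.404, θ₁=0.016, ω₁=-0.243, θ₂=0.008, ω₂=-0.089
apply F[15]=+0.137 → step 16: x=0.055, v=0.403, θ₁=0.012, ω₁=-0.234, θ₂=0.006, ω₂=-0.092
apply F[16]=+0.001 → step 17: x=0.063, v=0.399, θ₁=0.007, ω₁=-0.223, θ₂=0.004, ω₂=-0.094
apply F[17]=-0.118 → step 18: x=0.071, v=0.393, θ₁=0.003, ω₁=-0.210, θ₂=0.002, ω₂=-0.095
apply F[18]=-0.221 → step 19: x=0.079, v=0.385, θ₁=-0.001, ω₁=-0.197, θ₂=0.000, ω₂=-0.095
apply F[19]=-0.311 → step 20: x=0.086, v=0.375, θ₁=-0.005, ω₁=-0.182, θ₂=-0.002, ω₂=-0.094
apply F[20]=-0.389 → step 21: x=0.094, v=0.364, θ₁=-0.009, ω₁=-0.167, θ₂=-0.004, ω₂=-0.092
apply F[21]=-0.456 → step 22: x=0.101, v=0.352, θ₁=-0.012, ω₁=-0.153, θ₂=-0.005, ω₂=-0.089
apply F[22]=-0.512 → step 23: x=0.108, v=0.339, θ₁=-0.015, ω₁=-0.138, θ₂=-0.007, ω₂=-0.086
apply F[23]=-0.561 → step 24: x=0.114, v=0.326, θ₁=-0.017, ω₁=-0.124, θ₂=-0.009, ω₂=-0.082
apply F[24]=-0.600 → step 25: x=0.121, v=0.312, θ₁=-0.020, ω₁=-0.111, θ₂=-0.010, ω₂=-0.078
apply F[25]=-0.632 → step 26: x=0.127, v=0.299, θ₁=-0.022, ω₁=-0.098, θ₂=-0.012, ω₂=-0.074
apply F[26]=-0.658 → step 27: x=0.133, v=0.285, θ₁=-0.024, ω₁=-0.085, θ₂=-0.013, ω₂=-0.069
apply F[27]=-0.677 → step 28: x=0.138, v=0.271, θ₁=-0.025, ω₁=-0.074, θ₂=-0.015, ω₂=-0.064
apply F[28]=-0.691 → step 29: x=0.144, v=0.257, θ₁=-0.027, ω₁=-0.063, θ₂=-0.016, ω₂=-0.060
apply F[29]=-0.702 → step 30: x=0.149, v=0.244, θ₁=-0.028, ω₁=-0.053, θ₂=-0.017, ω₂=-0.055
apply F[30]=-0.707 → step 31: x=0.153, v=0.231, θ₁=-0.029, ω₁=-0.044, θ₂=-0.018, ω₂=-0.050
apply F[31]=-0.709 → step 32: x=0.158, v=0.218, θ₁=-0.029, ω₁=-0.035, θ₂=-0.019, ω₂=-0.045
apply F[32]=-0.709 → step 33: x=0.162, v=0.205, θ₁=-0.030, ω₁=-0.027, θ₂=-0.020, ω₂=-0.041
apply F[33]=-0.706 → step 34: x=0.166, v=0.193, θ₁=-0.031, ω₁=-0.020, θ₂=-0.021, ω₂=-0.036
apply F[34]=-0.699 → step 35: x=0.170, v=0.181, θ₁=-0.031, ω₁=-0.014, θ₂=-0.021, ω₂=-0.032
apply F[35]=-0.692 → step 36: x=0.173, v=0.169, θ₁=-0.031, ω₁=-0.008, θ₂=-0.022, ω₂=-0.027
apply F[36]=-0.683 → step 37: x=0.177, v=0.158, θ₁=-0.031, ω₁=-0.002, θ₂=-0.022, ω₂=-0.023
Max |angle| over trajectory = 0.050 rad = 2.9°.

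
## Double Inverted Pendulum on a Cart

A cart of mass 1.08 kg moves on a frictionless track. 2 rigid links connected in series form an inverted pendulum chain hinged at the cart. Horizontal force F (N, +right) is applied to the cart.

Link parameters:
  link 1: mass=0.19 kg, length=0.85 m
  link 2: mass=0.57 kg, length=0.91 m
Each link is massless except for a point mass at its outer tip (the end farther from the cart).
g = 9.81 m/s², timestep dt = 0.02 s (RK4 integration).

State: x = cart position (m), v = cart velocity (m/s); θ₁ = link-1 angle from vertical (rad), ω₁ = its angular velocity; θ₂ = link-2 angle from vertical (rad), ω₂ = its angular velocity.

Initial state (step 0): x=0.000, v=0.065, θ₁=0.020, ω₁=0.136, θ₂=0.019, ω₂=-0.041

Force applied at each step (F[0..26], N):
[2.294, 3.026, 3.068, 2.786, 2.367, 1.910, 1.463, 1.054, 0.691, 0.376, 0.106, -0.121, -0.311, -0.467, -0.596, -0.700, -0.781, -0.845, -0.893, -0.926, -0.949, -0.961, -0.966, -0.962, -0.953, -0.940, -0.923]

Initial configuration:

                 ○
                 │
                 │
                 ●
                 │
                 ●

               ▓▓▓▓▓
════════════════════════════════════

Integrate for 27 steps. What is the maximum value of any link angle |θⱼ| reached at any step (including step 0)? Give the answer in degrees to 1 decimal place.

apply F[0]=+2.294 → step 1: x=0.002, v=0.105, θ₁=0.022, ω₁=0.096, θ₂=0.018, ω₂=-0.043
apply F[1]=+3.026 → step 2: x=0.004, v=0.157, θ₁=0.024, ω₁=0.043, θ₂=0.017, ω₂=-0.048
apply F[2]=+3.068 → step 3: x=0.008, v=0.211, θ₁=0.024, ω₁=-0.009, θ₂=0.016, ω₂=-0.054
apply F[3]=+2.786 → step 4: x=0.013, v=0.259, θ₁=0.023, ω₁=-0.055, θ₂=0.015, ω₂=-0.061
apply F[4]=+2.367 → step 5: x=0.018, v=0.300, θ₁=0.022, ω₁=-0.092, θ₂=0.014, ω₂=-0.068
apply F[5]=+1.910 → step 6: x=0.025, v=0.332, θ₁=0.020, ω₁=-0.120, θ₂=0.012, ω₂=-0.075
apply F[6]=+1.463 → step 7: x=0.031, v=0.357, θ₁=0.017, ω₁=-0.139, θ₂=0.011, ω₂=-0.081
apply F[7]=+1.054 → step 8: x=0.039, v=0.374, θ₁=0.014, ω₁=-0.152, θ₂=0.009, ω₂=-0.086
apply F[8]=+0.691 → step 9: x=0.046, v=0.385, θ₁=0.011, ω₁=-0.159, θ₂=0.007, ω₂=-0.090
apply F[9]=+0.376 → step 10: x=0.054, v=0.391, θ₁=0.008, ω₁=-0.161, θ₂=0.005, ω₂=-0.093
apply F[10]=+0.106 → step 11: x=0.062, v=0.392, θ₁=0.005, ω₁=-0.160, θ₂=0.004, ω₂=-0.095
apply F[11]=-0.121 → step 12: x=0.070, v=0.389, θ₁=0.002, ω₁=-0.155, θ₂=0.002, ω₂=-0.095
apply F[12]=-0.311 → step 13: x=0.078, v=0.383, θ₁=-0.001, ω₁=-0.149, θ₂=-0.000, ω₂=-0.095
apply F[13]=-0.467 → step 14: x=0.085, v=0.375, θ₁=-0.004, ω₁=-0.141, θ₂=-0.002, ω₂=-0.093
apply F[14]=-0.596 → step 15: x=0.093, v=0.365, θ₁=-0.007, ω₁=-0.132, θ₂=-0.004, ω₂=-0.091
apply F[15]=-0.700 → step 16: x=0.100, v=0.353, θ₁=-0.010, ω₁=-0.122, θ₂=-0.006, ω₂=-0.088
apply F[16]=-0.781 → step 17: x=0.107, v=0.340, θ₁=-0.012, ω₁=-0.112, θ₂=-0.007, ω₂=-0.084
apply F[17]=-0.845 → step 18: x=0.113, v=0.326, θ₁=-0.014, ω₁=-0.102, θ₂=-0.009, ω₂=-0.080
apply F[18]=-0.893 → step 19: x=0.120, v=0.312, θ₁=-0.016, ω₁=-0.092, θ₂=-0.011, ω₂=-0.076
apply F[19]=-0.926 → step 20: x=0.126, v=0.297, θ₁=-0.018, ω₁=-0.083, θ₂=-0.012, ω₂=-0.071
apply F[20]=-0.949 → step 21: x=0.132, v=0.282, θ₁=-0.019, ω₁=-0.073, θ₂=-0.013, ω₂=-0.066
apply F[21]=-0.961 → step 22: x=0.137, v=0.267, θ₁=-0.021, ω₁=-0.064, θ₂=-0.015, ω₂=-0.061
apply F[22]=-0.966 → step 23: x=0.142, v=0.252, θ₁=-0.022, ω₁=-0.056, θ₂=-0.016, ω₂=-0.056
apply F[23]=-0.962 → step 24: x=0.147, v=0.237, θ₁=-0.023, ω₁=-0.048, θ₂=-0.017, ω₂=-0.051
apply F[24]=-0.953 → step 25: x=0.152, v=0.223, θ₁=-0.024, ω₁=-0.040, θ₂=-0.018, ω₂=-0.046
apply F[25]=-0.940 → step 26: x=0.156, v=0.209, θ₁=-0.024, ω₁=-0.033, θ₂=-0.019, ω₂=-0.041
apply F[26]=-0.923 → step 27: x=0.160, v=0.195, θ₁=-0.025, ω₁=-0.026, θ₂=-0.020, ω₂=-0.036
Max |angle| over trajectory = 0.025 rad = 1.4°.

Answer: 1.4°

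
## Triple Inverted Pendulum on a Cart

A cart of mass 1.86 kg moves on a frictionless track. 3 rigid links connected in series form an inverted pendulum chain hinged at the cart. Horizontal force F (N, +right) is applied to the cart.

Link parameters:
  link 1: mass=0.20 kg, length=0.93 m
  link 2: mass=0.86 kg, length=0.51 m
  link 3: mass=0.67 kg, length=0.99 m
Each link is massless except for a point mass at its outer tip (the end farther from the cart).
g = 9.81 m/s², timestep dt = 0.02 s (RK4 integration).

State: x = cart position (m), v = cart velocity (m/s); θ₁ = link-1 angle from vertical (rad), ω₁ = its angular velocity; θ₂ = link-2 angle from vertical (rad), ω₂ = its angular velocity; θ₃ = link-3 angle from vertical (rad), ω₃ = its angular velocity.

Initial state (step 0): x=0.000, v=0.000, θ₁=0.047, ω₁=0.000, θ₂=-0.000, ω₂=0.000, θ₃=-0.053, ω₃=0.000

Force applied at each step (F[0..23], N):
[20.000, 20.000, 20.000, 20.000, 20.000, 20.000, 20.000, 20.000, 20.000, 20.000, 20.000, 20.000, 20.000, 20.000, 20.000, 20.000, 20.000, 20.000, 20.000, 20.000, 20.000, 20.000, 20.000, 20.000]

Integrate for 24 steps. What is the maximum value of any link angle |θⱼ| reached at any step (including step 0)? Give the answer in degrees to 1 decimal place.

Answer: 53.6°

Derivation:
apply F[0]=+20.000 → step 1: x=0.002, v=0.206, θ₁=0.046, ω₁=-0.134, θ₂=-0.001, ω₂=-0.145, θ₃=-0.053, ω₃=-0.019
apply F[1]=+20.000 → step 2: x=0.008, v=0.413, θ₁=0.042, ω₁=-0.269, θ₂=-0.006, ω₂=-0.290, θ₃=-0.054, ω₃=-0.037
apply F[2]=+20.000 → step 3: x=0.019, v=0.621, θ₁=0.035, ω₁=-0.408, θ₂=-0.013, ω₂=-0.435, θ₃=-0.055, ω₃=-0.053
apply F[3]=+20.000 → step 4: x=0.033, v=0.831, θ₁=0.025, ω₁=-0.551, θ₂=-0.023, ω₂=-0.581, θ₃=-0.056, ω₃=-0.066
apply F[4]=+20.000 → step 5: x=0.052, v=1.043, θ₁=0.013, ω₁=-0.700, θ₂=-0.036, ω₂=-0.727, θ₃=-0.057, ω₃=-0.075
apply F[5]=+20.000 → step 6: x=0.075, v=1.257, θ₁=-0.003, ω₁=-0.858, θ₂=-0.052, ω₂=-0.872, θ₃=-0.059, ω₃=-0.079
apply F[6]=+20.000 → step 7: x=0.102, v=1.474, θ₁=-0.022, ω₁=-1.026, θ₂=-0.071, ω₂=-1.011, θ₃=-0.060, ω₃=-0.079
apply F[7]=+20.000 → step 8: x=0.134, v=1.693, θ₁=-0.044, ω₁=-1.208, θ₂=-0.093, ω₂=-1.143, θ₃=-0.062, ω₃=-0.073
apply F[8]=+20.000 → step 9: x=0.170, v=1.915, θ₁=-0.070, ω₁=-1.406, θ₂=-0.117, ω₂=-1.262, θ₃=-0.063, ω₃=-0.063
apply F[9]=+20.000 → step 10: x=0.210, v=2.140, θ₁=-0.100, ω₁=-1.622, θ₂=-0.143, ω₂=-1.362, θ₃=-0.064, ω₃=-0.050
apply F[10]=+20.000 → step 11: x=0.255, v=2.365, θ₁=-0.135, ω₁=-1.857, θ₂=-0.171, ω₂=-1.438, θ₃=-0.065, ω₃=-0.035
apply F[11]=+20.000 → step 12: x=0.305, v=2.589, θ₁=-0.175, ω₁=-2.111, θ₂=-0.200, ω₂=-1.484, θ₃=-0.066, ω₃=-0.021
apply F[12]=+20.000 → step 13: x=0.359, v=2.810, θ₁=-0.220, ω₁=-2.381, θ₂=-0.230, ω₂=-1.503, θ₃=-0.066, ω₃=-0.013
apply F[13]=+20.000 → step 14: x=0.417, v=3.025, θ₁=-0.270, ω₁=-2.655, θ₂=-0.260, ω₂=-1.503, θ₃=-0.066, ω₃=-0.014
apply F[14]=+20.000 → step 15: x=0.480, v=3.230, θ₁=-0.326, ω₁=-2.920, θ₂=-0.290, ω₂=-1.506, θ₃=-0.067, ω₃=-0.029
apply F[15]=+20.000 → step 16: x=0.546, v=3.422, θ₁=-0.387, ω₁=-3.156, θ₂=-0.321, ω₂=-1.542, θ₃=-0.068, ω₃=-0.060
apply F[16]=+20.000 → step 17: x=0.617, v=3.598, θ₁=-0.452, ω₁=-3.344, θ₂=-0.353, ω₂=-1.645, θ₃=-0.069, ω₃=-0.110
apply F[17]=+20.000 → step 18: x=0.690, v=3.759, θ₁=-0.520, ω₁=-3.475, θ₂=-0.387, ω₂=-1.836, θ₃=-0.072, ω₃=-0.177
apply F[18]=+20.000 → step 19: x=0.767, v=3.905, θ₁=-0.590, ω₁=-3.545, θ₂=-0.427, ω₂=-2.123, θ₃=-0.077, ω₃=-0.260
apply F[19]=+20.000 → step 20: x=0.846, v=4.037, θ₁=-0.661, ω₁=-3.561, θ₂=-0.473, ω₂=-2.496, θ₃=-0.083, ω₃=-0.360
apply F[20]=+20.000 → step 21: x=0.928, v=4.156, θ₁=-0.732, ω₁=-3.529, θ₂=-0.527, ω₂=-2.940, θ₃=-0.091, ω₃=-0.479
apply F[21]=+20.000 → step 22: x=1.013, v=4.261, θ₁=-0.802, ω₁=-3.456, θ₂=-0.591, ω₂=-3.432, θ₃=-0.102, ω₃=-0.620
apply F[22]=+20.000 → step 23: x=1.099, v=4.351, θ₁=-0.870, ω₁=-3.351, θ₂=-0.664, ω₂=-3.945, θ₃=-0.116, ω₃=-0.789
apply F[23]=+20.000 → step 24: x=1.186, v=4.422, θ₁=-0.936, ω₁=-3.227, θ₂=-0.748, ω₂=-4.447, θ₃=-0.134, ω₃=-0.995
Max |angle| over trajectory = 0.936 rad = 53.6°.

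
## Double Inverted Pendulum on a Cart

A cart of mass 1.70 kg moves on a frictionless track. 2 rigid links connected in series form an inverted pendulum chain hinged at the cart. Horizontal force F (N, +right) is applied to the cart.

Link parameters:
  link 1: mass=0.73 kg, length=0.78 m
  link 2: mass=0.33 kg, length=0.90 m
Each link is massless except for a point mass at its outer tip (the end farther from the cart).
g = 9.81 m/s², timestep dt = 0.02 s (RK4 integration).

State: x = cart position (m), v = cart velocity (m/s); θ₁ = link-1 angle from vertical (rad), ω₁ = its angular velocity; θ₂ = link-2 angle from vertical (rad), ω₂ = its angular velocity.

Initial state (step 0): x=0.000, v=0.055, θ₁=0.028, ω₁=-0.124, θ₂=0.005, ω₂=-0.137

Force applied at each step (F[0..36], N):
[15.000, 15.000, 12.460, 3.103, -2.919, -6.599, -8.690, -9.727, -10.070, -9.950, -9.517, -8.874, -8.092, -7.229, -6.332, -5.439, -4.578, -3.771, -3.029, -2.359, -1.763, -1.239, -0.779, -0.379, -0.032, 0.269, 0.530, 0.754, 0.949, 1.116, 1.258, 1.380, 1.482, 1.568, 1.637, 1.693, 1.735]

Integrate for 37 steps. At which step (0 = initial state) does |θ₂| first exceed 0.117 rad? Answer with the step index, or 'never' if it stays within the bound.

Answer: never

Derivation:
apply F[0]=+15.000 → step 1: x=0.003, v=0.228, θ₁=0.023, ω₁=-0.337, θ₂=0.002, ω₂=-0.144
apply F[1]=+15.000 → step 2: x=0.009, v=0.402, θ₁=0.015, ω₁=-0.553, θ₂=-0.001, ω₂=-0.150
apply F[2]=+12.460 → step 3: x=0.019, v=0.548, θ₁=0.002, ω₁=-0.736, θ₂=-0.004, ω₂=-0.153
apply F[3]=+3.103 → step 4: x=0.030, v=0.585, θ₁=-0.014, ω₁=-0.786, θ₂=-0.007, ω₂=-0.153
apply F[4]=-2.919 → step 5: x=0.041, v=0.553, θ₁=-0.029, ω₁=-0.752, θ₂=-0.010, ω₂=-0.149
apply F[5]=-6.599 → step 6: x=0.052, v=0.480, θ₁=-0.043, ω₁=-0.669, θ₂=-0.013, ω₂=-0.142
apply F[6]=-8.690 → step 7: x=0.060, v=0.384, θ₁=-0.055, ω₁=-0.563, θ₂=-0.016, ω₂=-0.131
apply F[7]=-9.727 → step 8: x=0.067, v=0.277, θ₁=-0.066, ω₁=-0.446, θ₂=-0.018, ω₂=-0.117
apply F[8]=-10.070 → step 9: x=0.071, v=0.167, θ₁=-0.073, ω₁=-0.329, θ₂=-0.020, ω₂=-0.100
apply F[9]=-9.950 → step 10: x=0.074, v=0.060, θ₁=-0.079, ω₁=-0.217, θ₂=-0.022, ω₂=-0.082
apply F[10]=-9.517 → step 11: x=0.074, v=-0.042, θ₁=-0.082, ω₁=-0.114, θ₂=-0.023, ω₂=-0.063
apply F[11]=-8.874 → step 12: x=0.072, v=-0.136, θ₁=-0.083, ω₁=-0.022, θ₂=-0.025, ω₂=-0.044
apply F[12]=-8.092 → step 13: x=0.068, v=-0.221, θ₁=-0.083, ω₁=0.058, θ₂=-0.025, ω₂=-0.025
apply F[13]=-7.229 → step 14: x=0.063, v=-0.296, θ₁=-0.081, ω₁=0.127, θ₂=-0.026, ω₂=-0.007
apply F[14]=-6.332 → step 15: x=0.057, v=-0.360, θ₁=-0.078, ω₁=0.183, θ₂=-0.026, ω₂=0.011
apply F[15]=-5.439 → step 16: x=0.049, v=-0.415, θ₁=-0.074, ω₁=0.228, θ₂=-0.025, ω₂=0.027
apply F[16]=-4.578 → step 17: x=0.040, v=-0.460, θ₁=-0.069, ω₁=0.262, θ₂=-0.024, ω₂=0.042
apply F[17]=-3.771 → step 18: x=0.031, v=-0.496, θ₁=-0.064, ω₁=0.287, θ₂=-0.023, ω₂=0.056
apply F[18]=-3.029 → step 19: x=0.020, v=-0.524, θ₁=-0.058, ω₁=0.303, θ₂=-0.022, ω₂=0.068
apply F[19]=-2.359 → step 20: x=0.010, v=-0.545, θ₁=-0.052, ω₁=0.313, θ₂=-0.021, ω₂=0.078
apply F[20]=-1.763 → step 21: x=-0.001, v=-0.560, θ₁=-0.045, ω₁=0.316, θ₂=-0.019, ω₂=0.087
apply F[21]=-1.239 → step 22: x=-0.013, v=-0.570, θ₁=-0.039, ω₁=0.315, θ₂=-0.017, ω₂=0.094
apply F[22]=-0.779 → step 23: x=-0.024, v=-0.574, θ₁=-0.033, ω₁=0.310, θ₂=-0.015, ω₂=0.101
apply F[23]=-0.379 → step 24: x=-0.036, v=-0.575, θ₁=-0.027, ω₁=0.302, θ₂=-0.013, ω₂=0.105
apply F[24]=-0.032 → step 25: x=-0.047, v=-0.573, θ₁=-0.021, ω₁=0.292, θ₂=-0.011, ω₂=0.109
apply F[25]=+0.269 → step 26: x=-0.058, v=-0.567, θ₁=-0.015, ω₁=0.279, θ₂=-0.009, ω₂=0.111
apply F[26]=+0.530 → step 27: x=-0.070, v=-0.560, θ₁=-0.010, ω₁=0.266, θ₂=-0.007, ω₂=0.113
apply F[27]=+0.754 → step 28: x=-0.081, v=-0.550, θ₁=-0.004, ω₁=0.252, θ₂=-0.004, ω₂=0.113
apply F[28]=+0.949 → step 29: x=-0.092, v=-0.539, θ₁=0.000, ω₁=0.237, θ₂=-0.002, ω₂=0.113
apply F[29]=+1.116 → step 30: x=-0.102, v=-0.526, θ₁=0.005, ω₁=0.221, θ₂=0.000, ω₂=0.112
apply F[30]=+1.258 → step 31: x=-0.113, v=-0.512, θ₁=0.009, ω₁=0.206, θ₂=0.002, ω₂=0.110
apply F[31]=+1.380 → step 32: x=-0.123, v=-0.497, θ₁=0.013, ω₁=0.191, θ₂=0.004, ω₂=0.107
apply F[32]=+1.482 → step 33: x=-0.133, v=-0.481, θ₁=0.017, ω₁=0.176, θ₂=0.007, ω₂=0.104
apply F[33]=+1.568 → step 34: x=-0.142, v=-0.465, θ₁=0.020, ω₁=0.161, θ₂=0.009, ω₂=0.101
apply F[34]=+1.637 → step 35: x=-0.151, v=-0.449, θ₁=0.023, ω₁=0.146, θ₂=0.011, ω₂=0.097
apply F[35]=+1.693 → step 36: x=-0.160, v=-0.432, θ₁=0.026, ω₁=0.133, θ₂=0.012, ω₂=0.093
apply F[36]=+1.735 → step 37: x=-0.168, v=-0.415, θ₁=0.029, ω₁=0.119, θ₂=0.014, ω₂=0.088
max |θ₂| = 0.026 ≤ 0.117 over all 38 states.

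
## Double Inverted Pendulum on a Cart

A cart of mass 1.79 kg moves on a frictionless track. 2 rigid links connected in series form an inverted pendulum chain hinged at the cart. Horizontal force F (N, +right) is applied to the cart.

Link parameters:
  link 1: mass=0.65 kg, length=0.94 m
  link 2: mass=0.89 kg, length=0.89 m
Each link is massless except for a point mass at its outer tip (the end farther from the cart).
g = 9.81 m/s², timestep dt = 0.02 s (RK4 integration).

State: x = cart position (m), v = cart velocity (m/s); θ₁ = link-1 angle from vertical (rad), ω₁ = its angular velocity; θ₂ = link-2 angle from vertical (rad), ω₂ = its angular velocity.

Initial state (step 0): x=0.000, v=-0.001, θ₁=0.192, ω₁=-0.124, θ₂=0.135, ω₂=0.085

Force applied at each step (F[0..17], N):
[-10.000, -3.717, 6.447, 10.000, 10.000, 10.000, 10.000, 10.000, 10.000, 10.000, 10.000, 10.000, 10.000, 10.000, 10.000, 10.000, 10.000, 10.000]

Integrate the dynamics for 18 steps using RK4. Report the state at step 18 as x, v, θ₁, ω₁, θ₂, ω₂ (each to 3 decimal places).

Answer: x=0.107, v=0.930, θ₁=0.253, ω₁=0.279, θ₂=0.025, ω₂=-0.942

Derivation:
apply F[0]=-10.000 → step 1: x=-0.001, v=-0.140, θ₁=0.192, ω₁=0.074, θ₂=0.136, ω₂=0.061
apply F[1]=-3.717 → step 2: x=-0.005, v=-0.211, θ₁=0.194, ω₁=0.202, θ₂=0.137, ω₂=0.034
apply F[2]=+6.447 → step 3: x=-0.009, v=-0.172, θ₁=0.198, ω₁=0.220, θ₂=0.138, ω₂=0.003
apply F[3]=+10.000 → step 4: x=-0.011, v=-0.095, θ₁=0.203, ω₁=0.200, θ₂=0.138, ω₂=-0.031
apply F[4]=+10.000 → step 5: x=-0.013, v=-0.020, θ₁=0.207, ω₁=0.184, θ₂=0.137, ω₂=-0.068
apply F[5]=+10.000 → step 6: x=-0.012, v=0.056, θ₁=0.210, ω₁=0.170, θ₂=0.135, ω₂=-0.108
apply F[6]=+10.000 → step 7: x=-0.010, v=0.130, θ₁=0.213, ω₁=0.160, θ₂=0.132, ω₂=-0.150
apply F[7]=+10.000 → step 8: x=-0.007, v=0.204, θ₁=0.216, ω₁=0.152, θ₂=0.129, ω₂=-0.196
apply F[8]=+10.000 → step 9: x=-0.002, v=0.278, θ₁=0.219, ω₁=0.148, θ₂=0.124, ω₂=-0.246
apply F[9]=+10.000 → step 10: x=0.004, v=0.352, θ₁=0.222, ω₁=0.147, θ₂=0.119, ω₂=-0.300
apply F[10]=+10.000 → step 11: x=0.012, v=0.425, θ₁=0.225, ω₁=0.149, θ₂=0.112, ω₂=-0.358
apply F[11]=+10.000 → step 12: x=0.021, v=0.497, θ₁=0.228, ω₁=0.155, θ₂=0.105, ω₂=-0.421
apply F[12]=+10.000 → step 13: x=0.032, v=0.570, θ₁=0.232, ω₁=0.164, θ₂=0.095, ω₂=-0.490
apply F[13]=+10.000 → step 14: x=0.044, v=0.642, θ₁=0.235, ω₁=0.178, θ₂=0.085, ω₂=-0.566
apply F[14]=+10.000 → step 15: x=0.057, v=0.714, θ₁=0.239, ω₁=0.196, θ₂=0.073, ω₂=-0.648
apply F[15]=+10.000 → step 16: x=0.072, v=0.786, θ₁=0.243, ω₁=0.219, θ₂=0.059, ω₂=-0.738
apply F[16]=+10.000 → step 17: x=0.089, v=0.858, θ₁=0.247, ω₁=0.247, θ₂=0.043, ω₂=-0.836
apply F[17]=+10.000 → step 18: x=0.107, v=0.930, θ₁=0.253, ω₁=0.279, θ₂=0.025, ω₂=-0.942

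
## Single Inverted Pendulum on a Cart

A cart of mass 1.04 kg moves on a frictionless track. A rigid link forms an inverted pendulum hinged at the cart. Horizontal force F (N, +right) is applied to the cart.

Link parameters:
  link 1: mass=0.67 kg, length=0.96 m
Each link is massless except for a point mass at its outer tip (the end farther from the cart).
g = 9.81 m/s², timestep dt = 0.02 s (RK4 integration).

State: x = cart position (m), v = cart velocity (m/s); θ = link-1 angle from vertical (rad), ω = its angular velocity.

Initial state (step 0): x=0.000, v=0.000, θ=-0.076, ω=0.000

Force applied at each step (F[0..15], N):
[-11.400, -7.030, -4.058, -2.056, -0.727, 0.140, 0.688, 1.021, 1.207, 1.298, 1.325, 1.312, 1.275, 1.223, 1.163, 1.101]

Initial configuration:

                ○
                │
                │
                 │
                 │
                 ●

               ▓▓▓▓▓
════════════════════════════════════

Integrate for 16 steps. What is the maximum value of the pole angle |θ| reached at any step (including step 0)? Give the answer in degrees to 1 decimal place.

Answer: 4.4°

Derivation:
apply F[0]=-11.400 → step 1: x=-0.002, v=-0.209, θ=-0.074, ω=0.202
apply F[1]=-7.030 → step 2: x=-0.008, v=-0.335, θ=-0.069, ω=0.318
apply F[2]=-4.058 → step 3: x=-0.015, v=-0.405, θ=-0.062, ω=0.377
apply F[3]=-2.056 → step 4: x=-0.023, v=-0.437, θ=-0.054, ω=0.399
apply F[4]=-0.727 → step 5: x=-0.032, v=-0.445, θ=-0.046, ω=0.396
apply F[5]=+0.140 → step 6: x=-0.041, v=-0.437, θ=-0.038, ω=0.380
apply F[6]=+0.688 → step 7: x=-0.050, v=-0.419, θ=-0.031, ω=0.354
apply F[7]=+1.021 → step 8: x=-0.058, v=-0.396, θ=-0.024, ω=0.325
apply F[8]=+1.207 → step 9: x=-0.065, v=-0.370, θ=-0.018, ω=0.293
apply F[9]=+1.298 → step 10: x=-0.072, v=-0.343, θ=-0.013, ω=0.262
apply F[10]=+1.325 → step 11: x=-0.079, v=-0.317, θ=-0.008, ω=0.232
apply F[11]=+1.312 → step 12: x=-0.085, v=-0.291, θ=-0.003, ω=0.204
apply F[12]=+1.275 → step 13: x=-0.091, v=-0.266, θ=0.001, ω=0.178
apply F[13]=+1.223 → step 14: x=-0.096, v=-0.243, θ=0.004, ω=0.154
apply F[14]=+1.163 → step 15: x=-0.100, v=-0.221, θ=0.007, ω=0.133
apply F[15]=+1.101 → step 16: x=-0.105, v=-0.201, θ=0.009, ω=0.114
Max |angle| over trajectory = 0.076 rad = 4.4°.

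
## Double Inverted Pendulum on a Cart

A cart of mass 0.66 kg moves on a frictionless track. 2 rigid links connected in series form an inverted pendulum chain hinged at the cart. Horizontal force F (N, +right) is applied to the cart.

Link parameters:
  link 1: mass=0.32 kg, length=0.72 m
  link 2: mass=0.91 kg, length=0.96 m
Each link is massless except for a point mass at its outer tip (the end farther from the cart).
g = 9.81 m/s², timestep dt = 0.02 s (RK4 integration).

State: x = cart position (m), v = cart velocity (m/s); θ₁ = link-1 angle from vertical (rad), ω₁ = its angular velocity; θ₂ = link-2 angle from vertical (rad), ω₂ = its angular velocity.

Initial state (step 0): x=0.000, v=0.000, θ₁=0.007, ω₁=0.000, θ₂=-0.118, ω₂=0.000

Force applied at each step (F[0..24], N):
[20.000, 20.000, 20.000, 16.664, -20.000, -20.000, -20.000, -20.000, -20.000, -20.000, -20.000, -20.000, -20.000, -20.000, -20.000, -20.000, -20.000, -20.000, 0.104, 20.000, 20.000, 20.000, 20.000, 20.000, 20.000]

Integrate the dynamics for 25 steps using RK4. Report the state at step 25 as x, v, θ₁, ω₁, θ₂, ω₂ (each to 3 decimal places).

Answer: x=-0.709, v=-1.832, θ₁=0.449, ω₁=1.854, θ₂=0.164, ω₂=0.369

Derivation:
apply F[0]=+20.000 → step 1: x=0.006, v=0.604, θ₁=-0.000, ω₁=-0.748, θ₂=-0.119, ω₂=-0.092
apply F[1]=+20.000 → step 2: x=0.024, v=1.214, θ₁=-0.023, ω₁=-1.526, θ₂=-0.122, ω₂=-0.165
apply F[2]=+20.000 → step 3: x=0.055, v=1.828, θ₁=-0.062, ω₁=-2.352, θ₂=-0.125, ω₂=-0.203
apply F[3]=+16.664 → step 4: x=0.096, v=2.339, θ₁=-0.116, ω₁=-3.075, θ₂=-0.129, ω₂=-0.211
apply F[4]=-20.000 → step 5: x=0.137, v=1.779, θ₁=-0.170, ω₁=-2.354, θ₂=-0.134, ω₂=-0.201
apply F[5]=-20.000 → step 6: x=0.168, v=1.254, θ₁=-0.211, ω₁=-1.742, θ₂=-0.137, ω₂=-0.149
apply F[6]=-20.000 → step 7: x=0.188, v=0.759, θ₁=-0.240, ω₁=-1.225, θ₂=-0.139, ω₂=-0.056
apply F[7]=-20.000 → step 8: x=0.198, v=0.284, θ₁=-0.260, ω₁=-0.778, θ₂=-0.139, ω₂=0.071
apply F[8]=-20.000 → step 9: x=0.199, v=-0.178, θ₁=-0.272, ω₁=-0.377, θ₂=-0.136, ω₂=0.221
apply F[9]=-20.000 → step 10: x=0.191, v=-0.635, θ₁=-0.276, ω₁=-0.001, θ₂=-0.130, ω₂=0.387
apply F[10]=-20.000 → step 11: x=0.174, v=-1.094, θ₁=-0.272, ω₁=0.371, θ₂=-0.121, ω₂=0.559
apply F[11]=-20.000 → step 12: x=0.147, v=-1.561, θ₁=-0.261, ω₁=0.758, θ₂=-0.108, ω₂=0.731
apply F[12]=-20.000 → step 13: x=0.111, v=-2.042, θ₁=-0.241, ω₁=1.181, θ₂=-0.092, ω₂=0.894
apply F[13]=-20.000 → step 14: x=0.065, v=-2.544, θ₁=-0.213, ω₁=1.660, θ₂=-0.072, ω₂=1.038
apply F[14]=-20.000 → step 15: x=0.009, v=-3.073, θ₁=-0.174, ω₁=2.220, θ₂=-0.050, ω₂=1.152
apply F[15]=-20.000 → step 16: x=-0.058, v=-3.634, θ₁=-0.124, ω₁=2.884, θ₂=-0.027, ω₂=1.223
apply F[16]=-20.000 → step 17: x=-0.136, v=-4.227, θ₁=-0.058, ω₁=3.657, θ₂=-0.002, ω₂=1.247
apply F[17]=-20.000 → step 18: x=-0.227, v=-4.833, θ₁=0.023, ω₁=4.497, θ₂=0.023, ω₂=1.243
apply F[18]=+0.104 → step 19: x=-0.323, v=-4.815, θ₁=0.113, ω₁=4.476, θ₂=0.048, ω₂=1.258
apply F[19]=+20.000 → step 20: x=-0.414, v=-4.217, θ₁=0.195, ω₁=3.705, θ₂=0.073, ω₂=1.247
apply F[20]=+20.000 → step 21: x=-0.492, v=-3.664, θ₁=0.262, ω₁=3.085, θ₂=0.098, ω₂=1.176
apply F[21]=+20.000 → step 22: x=-0.560, v=-3.156, θ₁=0.319, ω₁=2.612, θ₂=0.120, ω₂=1.042
apply F[22]=+20.000 → step 23: x=-0.619, v=-2.687, θ₁=0.367, ω₁=2.264, θ₂=0.139, ω₂=0.857
apply F[23]=+20.000 → step 24: x=-0.668, v=-2.248, θ₁=0.410, ω₁=2.018, θ₂=0.154, ω₂=0.631
apply F[24]=+20.000 → step 25: x=-0.709, v=-1.832, θ₁=0.449, ω₁=1.854, θ₂=0.164, ω₂=0.369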